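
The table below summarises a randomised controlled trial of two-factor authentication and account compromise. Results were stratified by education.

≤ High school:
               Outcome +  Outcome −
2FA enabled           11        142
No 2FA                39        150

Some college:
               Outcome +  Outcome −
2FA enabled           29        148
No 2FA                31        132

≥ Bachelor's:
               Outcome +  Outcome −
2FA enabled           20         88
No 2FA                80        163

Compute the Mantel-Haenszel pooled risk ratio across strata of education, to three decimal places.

0.581

RR_MH = Σ(aᵢ·n₀ᵢ/nᵢ) / Σ(cᵢ·n₁ᵢ/nᵢ), with n₁ᵢ = aᵢ+bᵢ (exposed), n₀ᵢ = cᵢ+dᵢ (unexposed), nᵢ = n₁ᵢ+n₀ᵢ.
Stratum 1 (≤ High school): n₁ = 153, n₀ = 189, n = 342; a·n₀/n = 11·189/342 = 6.0789; c·n₁/n = 39·153/342 = 17.4474
Stratum 2 (Some college): n₁ = 177, n₀ = 163, n = 340; a·n₀/n = 29·163/340 = 13.9029; c·n₁/n = 31·177/340 = 16.1382
Stratum 3 (≥ Bachelor's): n₁ = 108, n₀ = 243, n = 351; a·n₀/n = 20·243/351 = 13.8462; c·n₁/n = 80·108/351 = 24.6154
RR_MH = (6.0789 + 13.9029 + 13.8462) / (17.4474 + 16.1382 + 24.6154) = 33.8280 / 58.2010 = 0.58123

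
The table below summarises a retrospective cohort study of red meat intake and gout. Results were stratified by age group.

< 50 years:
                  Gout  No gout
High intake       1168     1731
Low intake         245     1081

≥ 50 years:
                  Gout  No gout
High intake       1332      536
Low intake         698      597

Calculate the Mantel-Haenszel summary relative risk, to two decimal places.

1.57

RR_MH = Σ(aᵢ·n₀ᵢ/nᵢ) / Σ(cᵢ·n₁ᵢ/nᵢ), with n₁ᵢ = aᵢ+bᵢ (exposed), n₀ᵢ = cᵢ+dᵢ (unexposed), nᵢ = n₁ᵢ+n₀ᵢ.
Stratum 1 (< 50 years): n₁ = 2899, n₀ = 1326, n = 4225; a·n₀/n = 1168·1326/4225 = 366.5723; c·n₁/n = 245·2899/4225 = 168.1077
Stratum 2 (≥ 50 years): n₁ = 1868, n₀ = 1295, n = 3163; a·n₀/n = 1332·1295/3163 = 545.3494; c·n₁/n = 698·1868/3163 = 412.2238
RR_MH = (366.5723 + 545.3494) / (168.1077 + 412.2238) = 911.9217 / 580.3315 = 1.57138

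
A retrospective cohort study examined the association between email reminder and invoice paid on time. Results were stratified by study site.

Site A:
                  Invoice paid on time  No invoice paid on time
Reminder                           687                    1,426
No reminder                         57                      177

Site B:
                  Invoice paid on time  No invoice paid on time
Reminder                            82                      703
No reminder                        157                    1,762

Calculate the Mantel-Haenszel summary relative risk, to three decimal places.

1.307

RR_MH = Σ(aᵢ·n₀ᵢ/nᵢ) / Σ(cᵢ·n₁ᵢ/nᵢ), with n₁ᵢ = aᵢ+bᵢ (exposed), n₀ᵢ = cᵢ+dᵢ (unexposed), nᵢ = n₁ᵢ+n₀ᵢ.
Stratum 1 (Site A): n₁ = 2113, n₀ = 234, n = 2347; a·n₀/n = 687·234/2347 = 68.4951; c·n₁/n = 57·2113/2347 = 51.3170
Stratum 2 (Site B): n₁ = 785, n₀ = 1919, n = 2704; a·n₀/n = 82·1919/2704 = 58.1945; c·n₁/n = 157·785/2704 = 45.5788
RR_MH = (68.4951 + 58.1945) / (51.3170 + 45.5788) = 126.6896 / 96.8958 = 1.30748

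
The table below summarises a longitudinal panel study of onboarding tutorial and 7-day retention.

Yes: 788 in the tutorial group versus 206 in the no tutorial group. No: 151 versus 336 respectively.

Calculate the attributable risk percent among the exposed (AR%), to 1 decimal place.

54.7

From the description: a = 788, b = 151, c = 206, d = 336.
Risk in exposed = 788/939 = 0.83919; risk in unexposed = 206/542 = 0.38007.
RR = 0.83919/0.38007 = 2.20797
AR% = (RR − 1)/RR × 100 = (2.20797 − 1)/2.20797 × 100 = 54.7095%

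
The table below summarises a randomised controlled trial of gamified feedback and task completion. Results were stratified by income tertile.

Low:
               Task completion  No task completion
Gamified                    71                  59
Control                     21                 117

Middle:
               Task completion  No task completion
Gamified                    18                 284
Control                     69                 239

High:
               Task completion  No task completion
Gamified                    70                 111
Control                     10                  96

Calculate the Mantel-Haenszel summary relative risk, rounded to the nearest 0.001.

RR_MH = Σ(aᵢ·n₀ᵢ/nᵢ) / Σ(cᵢ·n₁ᵢ/nᵢ), with n₁ᵢ = aᵢ+bᵢ (exposed), n₀ᵢ = cᵢ+dᵢ (unexposed), nᵢ = n₁ᵢ+n₀ᵢ.
Stratum 1 (Low): n₁ = 130, n₀ = 138, n = 268; a·n₀/n = 71·138/268 = 36.5597; c·n₁/n = 21·130/268 = 10.1866
Stratum 2 (Middle): n₁ = 302, n₀ = 308, n = 610; a·n₀/n = 18·308/610 = 9.0885; c·n₁/n = 69·302/610 = 34.1607
Stratum 3 (High): n₁ = 181, n₀ = 106, n = 287; a·n₀/n = 70·106/287 = 25.8537; c·n₁/n = 10·181/287 = 6.3066
RR_MH = (36.5597 + 9.0885 + 25.8537) / (10.1866 + 34.1607 + 6.3066) = 71.5019 / 50.6538 = 1.41158

1.412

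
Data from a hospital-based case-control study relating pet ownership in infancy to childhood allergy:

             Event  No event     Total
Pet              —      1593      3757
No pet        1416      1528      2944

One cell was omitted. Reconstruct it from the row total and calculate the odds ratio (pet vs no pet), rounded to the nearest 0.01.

The missing cell is in the exposed row: 3757 − 1593 = 2164.
So a = 2164, b = 1593, c = 1416, d = 1528.
OR = (a·d)/(b·c) = (2164 × 1528) / (1593 × 1416) = 3306592 / 2255688 = 1.46589

1.47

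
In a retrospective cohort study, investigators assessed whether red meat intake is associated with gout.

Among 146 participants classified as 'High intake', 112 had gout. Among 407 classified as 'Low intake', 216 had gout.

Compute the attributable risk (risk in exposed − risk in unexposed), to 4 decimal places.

From the description: a = 112, b = 34, c = 216, d = 191.
Risk in exposed = 112/146 = 0.767123; risk in unexposed = 216/407 = 0.530713.
Risk difference = 0.767123 − 0.530713 = 0.236411

0.2364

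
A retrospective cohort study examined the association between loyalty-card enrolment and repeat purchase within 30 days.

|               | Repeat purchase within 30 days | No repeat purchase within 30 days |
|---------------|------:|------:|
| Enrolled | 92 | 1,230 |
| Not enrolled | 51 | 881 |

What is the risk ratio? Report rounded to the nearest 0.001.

1.272

Cells: a = 92, b = 1230, c = 51, d = 881.
Risk in exposed = 92/1322 = 0.06959; risk in unexposed = 51/932 = 0.05472.
RR = 0.06959 / 0.05472 = 1.27175
The risk among the exposed is 1.27 times that among the unexposed.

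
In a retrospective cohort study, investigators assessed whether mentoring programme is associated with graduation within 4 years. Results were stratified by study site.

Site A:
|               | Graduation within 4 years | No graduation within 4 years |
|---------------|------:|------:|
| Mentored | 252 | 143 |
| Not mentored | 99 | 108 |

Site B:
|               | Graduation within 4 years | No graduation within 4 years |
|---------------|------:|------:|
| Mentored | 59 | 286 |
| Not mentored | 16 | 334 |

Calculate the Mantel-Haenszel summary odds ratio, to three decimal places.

OR_MH = Σ(aᵢdᵢ/nᵢ) / Σ(bᵢcᵢ/nᵢ), where nᵢ is the stratum total.
Stratum 1 (Site A): n = 602; a·d/n = 252·108/602 = 45.2093; b·c/n = 143·99/602 = 23.5166
Stratum 2 (Site B): n = 695; a·d/n = 59·334/695 = 28.3540; b·c/n = 286·16/695 = 6.5842
OR_MH = (45.2093 + 28.3540) / (23.5166 + 6.5842) = 73.5633 / 30.1008 = 2.44390

2.444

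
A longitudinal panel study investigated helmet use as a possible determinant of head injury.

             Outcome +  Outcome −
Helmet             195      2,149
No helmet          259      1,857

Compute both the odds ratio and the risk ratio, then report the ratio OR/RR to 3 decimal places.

0.957

Cells: a = 195, b = 2149, c = 259, d = 1857.
OR = (195·1857)/(2149·259) = 362115/556591 = 0.65059
Risk in exposed = 195/2344 = 0.08319; risk in unexposed = 259/2116 = 0.12240; RR = 0.67966
OR/RR = 0.65059 / 0.67966 = 0.95723
The outcome is not rare, so the OR lies further from 1 than the RR.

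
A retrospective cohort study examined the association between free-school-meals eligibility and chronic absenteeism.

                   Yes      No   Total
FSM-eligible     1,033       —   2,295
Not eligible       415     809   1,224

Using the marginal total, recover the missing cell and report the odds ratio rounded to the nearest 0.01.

1.60

The missing cell is in the exposed row: 2295 − 1033 = 1262.
So a = 1033, b = 1262, c = 415, d = 809.
OR = (a·d)/(b·c) = (1033 × 809) / (1262 × 415) = 835697 / 523730 = 1.59566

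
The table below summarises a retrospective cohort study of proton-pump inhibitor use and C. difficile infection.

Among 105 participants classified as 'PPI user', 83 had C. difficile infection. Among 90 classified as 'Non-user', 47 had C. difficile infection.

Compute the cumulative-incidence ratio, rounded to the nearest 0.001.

From the description: a = 83, b = 22, c = 47, d = 43.
Risk in exposed = 83/105 = 0.79048; risk in unexposed = 47/90 = 0.52222.
RR = 0.79048 / 0.52222 = 1.51368
The risk among the exposed is 1.51 times that among the unexposed.

1.514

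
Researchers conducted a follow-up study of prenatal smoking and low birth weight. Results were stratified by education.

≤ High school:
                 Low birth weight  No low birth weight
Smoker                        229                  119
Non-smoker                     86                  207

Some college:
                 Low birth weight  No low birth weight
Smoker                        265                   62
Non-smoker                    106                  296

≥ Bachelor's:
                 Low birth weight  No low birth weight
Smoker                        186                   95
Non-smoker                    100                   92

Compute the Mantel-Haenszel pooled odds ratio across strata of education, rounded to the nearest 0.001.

4.831

OR_MH = Σ(aᵢdᵢ/nᵢ) / Σ(bᵢcᵢ/nᵢ), where nᵢ is the stratum total.
Stratum 1 (≤ High school): n = 641; a·d/n = 229·207/641 = 73.9516; b·c/n = 119·86/641 = 15.9657
Stratum 2 (Some college): n = 729; a·d/n = 265·296/729 = 107.5995; b·c/n = 62·106/729 = 9.0151
Stratum 3 (≥ Bachelor's): n = 473; a·d/n = 186·92/473 = 36.1776; b·c/n = 95·100/473 = 20.0846
OR_MH = (73.9516 + 107.5995 + 36.1776) / (15.9657 + 9.0151 + 20.0846) = 217.7287 / 45.0653 = 4.83140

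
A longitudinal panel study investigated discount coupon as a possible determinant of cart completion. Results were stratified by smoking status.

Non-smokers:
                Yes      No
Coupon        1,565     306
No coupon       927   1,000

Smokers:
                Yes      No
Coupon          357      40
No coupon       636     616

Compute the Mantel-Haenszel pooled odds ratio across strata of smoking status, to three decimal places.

6.053

OR_MH = Σ(aᵢdᵢ/nᵢ) / Σ(bᵢcᵢ/nᵢ), where nᵢ is the stratum total.
Stratum 1 (Non-smokers): n = 3798; a·d/n = 1565·1000/3798 = 412.0590; b·c/n = 306·927/3798 = 74.6872
Stratum 2 (Smokers): n = 1649; a·d/n = 357·616/1649 = 133.3608; b·c/n = 40·636/1649 = 15.4275
OR_MH = (412.0590 + 133.3608) / (74.6872 + 15.4275) = 545.4198 / 90.1147 = 6.05250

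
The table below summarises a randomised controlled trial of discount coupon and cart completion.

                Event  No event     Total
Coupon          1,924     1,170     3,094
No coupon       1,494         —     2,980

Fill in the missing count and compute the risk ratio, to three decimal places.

1.240

The missing cell is in the unexposed row: 2980 − 1494 = 1486.
So a = 1924, b = 1170, c = 1494, d = 1486.
RR = [a/(a+b)] / [c/(c+d)] = (1924/3094) / (1494/2980) = 0.62185/0.50134 = 1.24037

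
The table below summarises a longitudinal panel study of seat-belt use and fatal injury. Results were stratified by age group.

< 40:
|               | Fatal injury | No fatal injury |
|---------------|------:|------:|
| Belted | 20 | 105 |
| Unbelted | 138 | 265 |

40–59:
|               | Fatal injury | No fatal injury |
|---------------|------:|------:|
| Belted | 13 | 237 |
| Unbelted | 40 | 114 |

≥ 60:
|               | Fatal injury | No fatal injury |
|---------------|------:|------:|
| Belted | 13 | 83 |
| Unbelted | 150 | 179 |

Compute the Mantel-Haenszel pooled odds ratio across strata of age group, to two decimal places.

OR_MH = Σ(aᵢdᵢ/nᵢ) / Σ(bᵢcᵢ/nᵢ), where nᵢ is the stratum total.
Stratum 1 (< 40): n = 528; a·d/n = 20·265/528 = 10.0379; b·c/n = 105·138/528 = 27.4432
Stratum 2 (40–59): n = 404; a·d/n = 13·114/404 = 3.6683; b·c/n = 237·40/404 = 23.4653
Stratum 3 (≥ 60): n = 425; a·d/n = 13·179/425 = 5.4753; b·c/n = 83·150/425 = 29.2941
OR_MH = (10.0379 + 3.6683 + 5.4753) / (27.4432 + 23.4653 + 29.2941) = 19.1815 / 80.2026 = 0.23916

0.24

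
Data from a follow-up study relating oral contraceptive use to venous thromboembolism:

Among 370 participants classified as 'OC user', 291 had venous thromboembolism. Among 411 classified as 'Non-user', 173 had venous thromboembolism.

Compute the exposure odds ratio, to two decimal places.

5.07

From the description: a = 291, b = 79, c = 173, d = 238.
OR = (a·d)/(b·c) = (291 × 238) / (79 × 173) = 69258 / 13667 = 5.06753
The odds of venous thromboembolism are about 5.07 times as high in the oc user group.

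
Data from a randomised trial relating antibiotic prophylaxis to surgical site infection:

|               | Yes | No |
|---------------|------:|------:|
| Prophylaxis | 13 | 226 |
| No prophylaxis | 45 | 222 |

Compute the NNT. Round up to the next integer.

Risk in treated group = 13/239 = 0.05439; risk in control = 45/267 = 0.16854.
Absolute risk reduction = 0.16854 − 0.05439 = 0.11415
NNT = 1 / ARR = 1 / 0.11415 = 8.761 → round up → 9

9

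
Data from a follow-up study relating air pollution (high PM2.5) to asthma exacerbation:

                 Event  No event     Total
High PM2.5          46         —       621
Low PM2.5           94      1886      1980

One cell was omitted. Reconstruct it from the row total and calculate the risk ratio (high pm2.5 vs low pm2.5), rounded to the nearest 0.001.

1.560

The missing cell is in the exposed row: 621 − 46 = 575.
So a = 46, b = 575, c = 94, d = 1886.
RR = [a/(a+b)] / [c/(c+d)] = (46/621) / (94/1980) = 0.07407/0.04747 = 1.56028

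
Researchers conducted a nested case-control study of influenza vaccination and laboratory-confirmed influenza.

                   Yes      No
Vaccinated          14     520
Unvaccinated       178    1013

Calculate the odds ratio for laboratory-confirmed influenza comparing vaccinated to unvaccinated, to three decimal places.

Cells: a = 14, b = 520, c = 178, d = 1013.
OR = (a·d)/(b·c) = (14 × 1013) / (520 × 178) = 14182 / 92560 = 0.15322
Exposure is associated with lower odds of laboratory-confirmed influenza (OR = 0.15 < 1).

0.153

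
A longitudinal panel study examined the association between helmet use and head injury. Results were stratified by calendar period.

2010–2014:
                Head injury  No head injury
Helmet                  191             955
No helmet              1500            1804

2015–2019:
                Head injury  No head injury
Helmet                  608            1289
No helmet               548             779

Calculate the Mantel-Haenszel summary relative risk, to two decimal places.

0.55

RR_MH = Σ(aᵢ·n₀ᵢ/nᵢ) / Σ(cᵢ·n₁ᵢ/nᵢ), with n₁ᵢ = aᵢ+bᵢ (exposed), n₀ᵢ = cᵢ+dᵢ (unexposed), nᵢ = n₁ᵢ+n₀ᵢ.
Stratum 1 (2010–2014): n₁ = 1146, n₀ = 3304, n = 4450; a·n₀/n = 191·3304/4450 = 141.8121; c·n₁/n = 1500·1146/4450 = 386.2921
Stratum 2 (2015–2019): n₁ = 1897, n₀ = 1327, n = 3224; a·n₀/n = 608·1327/3224 = 250.2531; c·n₁/n = 548·1897/3224 = 322.4429
RR_MH = (141.8121 + 250.2531) / (386.2921 + 322.4429) = 392.0652 / 708.7351 = 0.55319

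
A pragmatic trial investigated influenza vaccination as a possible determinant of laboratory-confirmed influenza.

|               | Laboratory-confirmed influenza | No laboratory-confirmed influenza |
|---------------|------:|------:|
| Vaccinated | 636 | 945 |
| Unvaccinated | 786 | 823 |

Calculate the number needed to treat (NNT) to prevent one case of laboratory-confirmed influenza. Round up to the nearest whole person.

Risk in treated group = 636/1581 = 0.40228; risk in control = 786/1609 = 0.48850.
Absolute risk reduction = 0.48850 − 0.40228 = 0.08623
NNT = 1 / ARR = 1 / 0.08623 = 11.598 → round up → 12

12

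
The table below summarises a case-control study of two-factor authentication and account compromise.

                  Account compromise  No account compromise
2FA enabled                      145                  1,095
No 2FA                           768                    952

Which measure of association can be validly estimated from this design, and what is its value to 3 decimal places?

Cells: a = 145, b = 1095, c = 768, d = 952.
This is a case-control study: participants were sampled on outcome status, so risks in the source population cannot be estimated directly — relative risk is not valid here. The odds ratio is the appropriate measure.
OR = (a·d)/(b·c) = (145 × 952) / (1095 × 768) = 138040 / 840960 = 0.16415

0.164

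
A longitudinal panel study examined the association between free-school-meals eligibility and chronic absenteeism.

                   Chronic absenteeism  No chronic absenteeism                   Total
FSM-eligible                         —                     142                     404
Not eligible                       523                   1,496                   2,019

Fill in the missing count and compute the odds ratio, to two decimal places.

5.28

The missing cell is in the exposed row: 404 − 142 = 262.
So a = 262, b = 142, c = 523, d = 1496.
OR = (a·d)/(b·c) = (262 × 1496) / (142 × 523) = 391952 / 74266 = 5.27768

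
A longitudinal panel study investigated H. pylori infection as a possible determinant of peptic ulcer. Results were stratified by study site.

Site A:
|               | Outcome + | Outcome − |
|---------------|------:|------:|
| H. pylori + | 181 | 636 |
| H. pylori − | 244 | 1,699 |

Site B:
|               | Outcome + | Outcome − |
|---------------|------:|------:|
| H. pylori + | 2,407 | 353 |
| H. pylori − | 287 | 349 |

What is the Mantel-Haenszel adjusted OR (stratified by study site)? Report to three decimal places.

4.169

OR_MH = Σ(aᵢdᵢ/nᵢ) / Σ(bᵢcᵢ/nᵢ), where nᵢ is the stratum total.
Stratum 1 (Site A): n = 2760; a·d/n = 181·1699/2760 = 111.4199; b·c/n = 636·244/2760 = 56.2261
Stratum 2 (Site B): n = 3396; a·d/n = 2407·349/3396 = 247.3625; b·c/n = 353·287/3396 = 29.8324
OR_MH = (111.4199 + 247.3625) / (56.2261 + 29.8324) = 358.7824 / 86.0585 = 4.16905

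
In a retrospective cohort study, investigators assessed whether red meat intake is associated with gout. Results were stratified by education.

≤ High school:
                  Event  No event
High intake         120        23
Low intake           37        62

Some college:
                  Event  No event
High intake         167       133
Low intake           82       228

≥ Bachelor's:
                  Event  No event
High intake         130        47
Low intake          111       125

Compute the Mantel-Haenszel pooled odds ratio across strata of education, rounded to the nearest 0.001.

3.894

OR_MH = Σ(aᵢdᵢ/nᵢ) / Σ(bᵢcᵢ/nᵢ), where nᵢ is the stratum total.
Stratum 1 (≤ High school): n = 242; a·d/n = 120·62/242 = 30.7438; b·c/n = 23·37/242 = 3.5165
Stratum 2 (Some college): n = 610; a·d/n = 167·228/610 = 62.4197; b·c/n = 133·82/610 = 17.8787
Stratum 3 (≥ Bachelor's): n = 413; a·d/n = 130·125/413 = 39.3462; b·c/n = 47·111/413 = 12.6320
OR_MH = (30.7438 + 62.4197 + 39.3462) / (3.5165 + 17.8787 + 12.6320) = 132.5097 / 34.0272 = 3.89423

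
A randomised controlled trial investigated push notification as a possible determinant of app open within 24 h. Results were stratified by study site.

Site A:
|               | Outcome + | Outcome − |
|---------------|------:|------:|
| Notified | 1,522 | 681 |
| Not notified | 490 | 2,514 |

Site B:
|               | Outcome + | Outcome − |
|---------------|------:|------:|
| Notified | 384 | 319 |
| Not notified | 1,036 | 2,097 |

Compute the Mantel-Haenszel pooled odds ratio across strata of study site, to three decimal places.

6.288

OR_MH = Σ(aᵢdᵢ/nᵢ) / Σ(bᵢcᵢ/nᵢ), where nᵢ is the stratum total.
Stratum 1 (Site A): n = 5207; a·d/n = 1522·2514/5207 = 734.8393; b·c/n = 681·490/5207 = 64.0849
Stratum 2 (Site B): n = 3836; a·d/n = 384·2097/3836 = 209.9187; b·c/n = 319·1036/3836 = 86.1533
OR_MH = (734.8393 + 209.9187) / (64.0849 + 86.1533) = 944.7579 / 150.2382 = 6.28840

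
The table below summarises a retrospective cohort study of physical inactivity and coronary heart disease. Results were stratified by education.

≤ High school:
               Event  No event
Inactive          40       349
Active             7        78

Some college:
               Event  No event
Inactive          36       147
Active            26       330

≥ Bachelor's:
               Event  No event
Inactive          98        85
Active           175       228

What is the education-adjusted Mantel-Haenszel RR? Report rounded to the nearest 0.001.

1.421

RR_MH = Σ(aᵢ·n₀ᵢ/nᵢ) / Σ(cᵢ·n₁ᵢ/nᵢ), with n₁ᵢ = aᵢ+bᵢ (exposed), n₀ᵢ = cᵢ+dᵢ (unexposed), nᵢ = n₁ᵢ+n₀ᵢ.
Stratum 1 (≤ High school): n₁ = 389, n₀ = 85, n = 474; a·n₀/n = 40·85/474 = 7.1730; c·n₁/n = 7·389/474 = 5.7447
Stratum 2 (Some college): n₁ = 183, n₀ = 356, n = 539; a·n₀/n = 36·356/539 = 23.7774; c·n₁/n = 26·183/539 = 8.8275
Stratum 3 (≥ Bachelor's): n₁ = 183, n₀ = 403, n = 586; a·n₀/n = 98·403/586 = 67.3959; c·n₁/n = 175·183/586 = 54.6502
RR_MH = (7.1730 + 23.7774 + 67.3959) / (5.7447 + 8.8275 + 54.6502) = 98.3463 / 69.2224 = 1.42073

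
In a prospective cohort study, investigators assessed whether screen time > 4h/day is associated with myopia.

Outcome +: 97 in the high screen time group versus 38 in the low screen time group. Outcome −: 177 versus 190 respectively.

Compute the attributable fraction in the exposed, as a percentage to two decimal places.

52.92

From the description: a = 97, b = 177, c = 38, d = 190.
Risk in exposed = 97/274 = 0.35401; risk in unexposed = 38/228 = 0.16667.
RR = 0.35401/0.16667 = 2.12409
AR% = (RR − 1)/RR × 100 = (2.12409 − 1)/2.12409 × 100 = 52.9210%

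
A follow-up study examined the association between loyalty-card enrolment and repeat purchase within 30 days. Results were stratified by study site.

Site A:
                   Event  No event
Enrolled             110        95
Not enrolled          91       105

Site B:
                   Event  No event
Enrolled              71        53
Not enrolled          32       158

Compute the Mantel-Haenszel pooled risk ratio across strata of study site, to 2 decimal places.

RR_MH = Σ(aᵢ·n₀ᵢ/nᵢ) / Σ(cᵢ·n₁ᵢ/nᵢ), with n₁ᵢ = aᵢ+bᵢ (exposed), n₀ᵢ = cᵢ+dᵢ (unexposed), nᵢ = n₁ᵢ+n₀ᵢ.
Stratum 1 (Site A): n₁ = 205, n₀ = 196, n = 401; a·n₀/n = 110·196/401 = 53.7656; c·n₁/n = 91·205/401 = 46.5212
Stratum 2 (Site B): n₁ = 124, n₀ = 190, n = 314; a·n₀/n = 71·190/314 = 42.9618; c·n₁/n = 32·124/314 = 12.6369
RR_MH = (53.7656 + 42.9618) / (46.5212 + 12.6369) = 96.7274 / 59.1581 = 1.63506

1.64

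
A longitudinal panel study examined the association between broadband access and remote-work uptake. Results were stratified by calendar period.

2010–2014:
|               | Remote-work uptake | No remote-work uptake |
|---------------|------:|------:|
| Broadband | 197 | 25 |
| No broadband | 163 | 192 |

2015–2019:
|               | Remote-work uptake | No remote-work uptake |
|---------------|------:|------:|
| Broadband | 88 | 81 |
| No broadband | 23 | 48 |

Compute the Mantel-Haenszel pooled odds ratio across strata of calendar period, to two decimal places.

5.61

OR_MH = Σ(aᵢdᵢ/nᵢ) / Σ(bᵢcᵢ/nᵢ), where nᵢ is the stratum total.
Stratum 1 (2010–2014): n = 577; a·d/n = 197·192/577 = 65.5529; b·c/n = 25·163/577 = 7.0624
Stratum 2 (2015–2019): n = 240; a·d/n = 88·48/240 = 17.6000; b·c/n = 81·23/240 = 7.7625
OR_MH = (65.5529 + 17.6000) / (7.0624 + 7.7625) = 83.1529 / 14.8249 = 5.60900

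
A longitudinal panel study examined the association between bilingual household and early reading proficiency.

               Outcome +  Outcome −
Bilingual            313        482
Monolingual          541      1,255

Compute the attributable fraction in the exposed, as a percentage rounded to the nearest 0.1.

Cells: a = 313, b = 482, c = 541, d = 1255.
Risk in exposed = 313/795 = 0.39371; risk in unexposed = 541/1796 = 0.30122.
RR = 0.39371/0.30122 = 1.30703
AR% = (RR − 1)/RR × 100 = (1.30703 − 1)/1.30703 × 100 = 23.4908%

23.5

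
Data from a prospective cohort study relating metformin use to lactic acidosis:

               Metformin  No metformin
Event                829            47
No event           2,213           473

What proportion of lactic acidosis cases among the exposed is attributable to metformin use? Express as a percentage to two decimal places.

66.83

Reading the table with exposure as columns: a = 829 (Metformin, case), b = 2213 (Metformin, non-case), c = 47 (No metformin, case), d = 473.
Risk in exposed = 829/3042 = 0.27252; risk in unexposed = 47/520 = 0.09038.
RR = 0.27252/0.09038 = 3.01509
AR% = (RR − 1)/RR × 100 = (3.01509 − 1)/3.01509 × 100 = 66.8335%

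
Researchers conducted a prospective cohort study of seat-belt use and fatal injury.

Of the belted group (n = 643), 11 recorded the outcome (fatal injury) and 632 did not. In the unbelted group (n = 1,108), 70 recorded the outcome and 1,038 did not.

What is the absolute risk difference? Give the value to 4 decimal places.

-0.0461

From the description: a = 11, b = 632, c = 70, d = 1038.
Risk in exposed = 11/643 = 0.017107; risk in unexposed = 70/1108 = 0.063177.
Risk difference = 0.017107 − 0.063177 = -0.046070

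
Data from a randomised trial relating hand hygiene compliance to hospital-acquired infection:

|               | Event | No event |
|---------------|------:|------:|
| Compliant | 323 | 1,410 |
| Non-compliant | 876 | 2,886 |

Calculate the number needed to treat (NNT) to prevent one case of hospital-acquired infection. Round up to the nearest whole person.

22

Risk in treated group = 323/1733 = 0.18638; risk in control = 876/3762 = 0.23285.
Absolute risk reduction = 0.23285 − 0.18638 = 0.04647
NNT = 1 / ARR = 1 / 0.04647 = 21.518 → round up → 22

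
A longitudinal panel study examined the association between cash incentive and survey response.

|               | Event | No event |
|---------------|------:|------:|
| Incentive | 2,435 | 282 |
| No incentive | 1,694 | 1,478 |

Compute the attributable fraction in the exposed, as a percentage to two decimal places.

Cells: a = 2435, b = 282, c = 1694, d = 1478.
Risk in exposed = 2435/2717 = 0.89621; risk in unexposed = 1694/3172 = 0.53405.
RR = 0.89621/0.53405 = 1.67814
AR% = (RR − 1)/RR × 100 = (1.67814 − 1)/1.67814 × 100 = 40.4103%

40.41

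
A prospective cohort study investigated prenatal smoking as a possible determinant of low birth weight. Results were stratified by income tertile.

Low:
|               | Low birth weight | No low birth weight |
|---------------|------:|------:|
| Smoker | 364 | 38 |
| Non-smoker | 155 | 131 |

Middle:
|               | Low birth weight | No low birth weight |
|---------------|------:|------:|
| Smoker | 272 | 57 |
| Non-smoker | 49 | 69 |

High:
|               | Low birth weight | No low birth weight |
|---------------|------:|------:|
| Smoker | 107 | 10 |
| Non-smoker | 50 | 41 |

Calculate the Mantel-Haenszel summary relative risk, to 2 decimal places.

1.74

RR_MH = Σ(aᵢ·n₀ᵢ/nᵢ) / Σ(cᵢ·n₁ᵢ/nᵢ), with n₁ᵢ = aᵢ+bᵢ (exposed), n₀ᵢ = cᵢ+dᵢ (unexposed), nᵢ = n₁ᵢ+n₀ᵢ.
Stratum 1 (Low): n₁ = 402, n₀ = 286, n = 688; a·n₀/n = 364·286/688 = 151.3140; c·n₁/n = 155·402/688 = 90.5669
Stratum 2 (Middle): n₁ = 329, n₀ = 118, n = 447; a·n₀/n = 272·118/447 = 71.8031; c·n₁/n = 49·329/447 = 36.0649
Stratum 3 (High): n₁ = 117, n₀ = 91, n = 208; a·n₀/n = 107·91/208 = 46.8125; c·n₁/n = 50·117/208 = 28.1250
RR_MH = (151.3140 + 71.8031 + 46.8125) / (90.5669 + 36.0649 + 28.1250) = 269.9296 / 154.7567 = 1.74422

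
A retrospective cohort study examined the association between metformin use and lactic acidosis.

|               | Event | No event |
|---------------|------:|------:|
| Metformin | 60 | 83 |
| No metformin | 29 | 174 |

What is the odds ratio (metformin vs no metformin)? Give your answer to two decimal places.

4.34

Cells: a = 60, b = 83, c = 29, d = 174.
OR = (a·d)/(b·c) = (60 × 174) / (83 × 29) = 10440 / 2407 = 4.33735
The odds of lactic acidosis are about 4.34 times as high in the metformin group.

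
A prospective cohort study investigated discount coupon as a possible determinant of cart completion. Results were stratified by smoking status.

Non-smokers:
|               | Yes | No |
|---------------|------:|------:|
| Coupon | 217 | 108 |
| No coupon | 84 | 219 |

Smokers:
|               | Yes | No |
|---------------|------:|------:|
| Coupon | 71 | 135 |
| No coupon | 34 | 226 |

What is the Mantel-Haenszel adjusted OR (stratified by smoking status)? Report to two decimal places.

4.53

OR_MH = Σ(aᵢdᵢ/nᵢ) / Σ(bᵢcᵢ/nᵢ), where nᵢ is the stratum total.
Stratum 1 (Non-smokers): n = 628; a·d/n = 217·219/628 = 75.6736; b·c/n = 108·84/628 = 14.4459
Stratum 2 (Smokers): n = 466; a·d/n = 71·226/466 = 34.4335; b·c/n = 135·34/466 = 9.8498
OR_MH = (75.6736 + 34.4335) / (14.4459 + 9.8498) = 110.1070 / 24.2956 = 4.53197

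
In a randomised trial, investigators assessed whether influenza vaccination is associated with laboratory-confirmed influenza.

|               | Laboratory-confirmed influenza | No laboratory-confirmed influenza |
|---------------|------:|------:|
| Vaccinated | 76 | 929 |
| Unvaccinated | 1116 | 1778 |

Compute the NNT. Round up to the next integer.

Risk in treated group = 76/1005 = 0.07562; risk in control = 1116/2894 = 0.38563.
Absolute risk reduction = 0.38563 − 0.07562 = 0.31000
NNT = 1 / ARR = 1 / 0.31000 = 3.226 → round up → 4

4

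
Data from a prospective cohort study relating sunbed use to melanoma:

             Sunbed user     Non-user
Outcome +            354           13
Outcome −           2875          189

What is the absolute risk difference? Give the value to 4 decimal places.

0.0453

Reading the table with exposure as columns: a = 354 (Sunbed user, case), b = 2875 (Sunbed user, non-case), c = 13 (Non-user, case), d = 189.
Risk in exposed = 354/3229 = 0.109631; risk in unexposed = 13/202 = 0.064356.
Risk difference = 0.109631 − 0.064356 = 0.045275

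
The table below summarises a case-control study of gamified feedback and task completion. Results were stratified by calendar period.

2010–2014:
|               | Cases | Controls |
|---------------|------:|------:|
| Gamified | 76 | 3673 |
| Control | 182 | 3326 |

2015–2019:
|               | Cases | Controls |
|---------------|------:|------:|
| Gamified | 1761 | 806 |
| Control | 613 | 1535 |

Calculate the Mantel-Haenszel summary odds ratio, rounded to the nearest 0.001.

OR_MH = Σ(aᵢdᵢ/nᵢ) / Σ(bᵢcᵢ/nᵢ), where nᵢ is the stratum total.
Stratum 1 (2010–2014): n = 7257; a·d/n = 76·3326/7257 = 34.8320; b·c/n = 3673·182/7257 = 92.1160
Stratum 2 (2015–2019): n = 4715; a·d/n = 1761·1535/4715 = 573.3054; b·c/n = 806·613/4715 = 104.7885
OR_MH = (34.8320 + 573.3054) / (92.1160 + 104.7885) = 608.1374 / 196.9046 = 3.08849

3.088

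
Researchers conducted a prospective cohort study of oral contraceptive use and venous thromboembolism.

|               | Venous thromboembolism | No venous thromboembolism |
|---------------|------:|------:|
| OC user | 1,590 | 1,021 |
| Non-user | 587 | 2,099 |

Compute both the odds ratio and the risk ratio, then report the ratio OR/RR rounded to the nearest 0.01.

2.00

Cells: a = 1590, b = 1021, c = 587, d = 2099.
OR = (1590·2099)/(1021·587) = 3337410/599327 = 5.56860
Risk in exposed = 1590/2611 = 0.60896; risk in unexposed = 587/2686 = 0.21854; RR = 2.78649
OR/RR = 5.56860 / 2.78649 = 1.99842
The outcome is not rare, so the OR lies further from 1 than the RR.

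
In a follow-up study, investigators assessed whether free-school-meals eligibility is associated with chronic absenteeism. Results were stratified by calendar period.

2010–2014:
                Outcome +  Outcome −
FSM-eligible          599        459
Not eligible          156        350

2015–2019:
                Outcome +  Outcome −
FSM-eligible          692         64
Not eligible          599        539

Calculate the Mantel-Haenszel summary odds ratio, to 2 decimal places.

5.01

OR_MH = Σ(aᵢdᵢ/nᵢ) / Σ(bᵢcᵢ/nᵢ), where nᵢ is the stratum total.
Stratum 1 (2010–2014): n = 1564; a·d/n = 599·350/1564 = 134.0473; b·c/n = 459·156/1564 = 45.7826
Stratum 2 (2015–2019): n = 1894; a·d/n = 692·539/1894 = 196.9314; b·c/n = 64·599/1894 = 20.2408
OR_MH = (134.0473 + 196.9314) / (45.7826 + 20.2408) = 330.9787 / 66.0234 = 5.01305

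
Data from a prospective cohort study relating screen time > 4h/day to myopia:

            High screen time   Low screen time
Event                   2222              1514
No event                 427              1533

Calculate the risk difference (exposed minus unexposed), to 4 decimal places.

0.3419

Reading the table with exposure as columns: a = 2222 (High screen time, case), b = 427 (High screen time, non-case), c = 1514 (Low screen time, case), d = 1533.
Risk in exposed = 2222/2649 = 0.838807; risk in unexposed = 1514/3047 = 0.496882.
Risk difference = 0.838807 − 0.496882 = 0.341925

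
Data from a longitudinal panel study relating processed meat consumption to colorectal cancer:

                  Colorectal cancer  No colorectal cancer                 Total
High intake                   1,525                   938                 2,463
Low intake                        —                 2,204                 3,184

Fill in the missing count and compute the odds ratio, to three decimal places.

The missing cell is in the unexposed row: 3184 − 2204 = 980.
So a = 1525, b = 938, c = 980, d = 2204.
OR = (a·d)/(b·c) = (1525 × 2204) / (938 × 980) = 3361100 / 919240 = 3.65639

3.656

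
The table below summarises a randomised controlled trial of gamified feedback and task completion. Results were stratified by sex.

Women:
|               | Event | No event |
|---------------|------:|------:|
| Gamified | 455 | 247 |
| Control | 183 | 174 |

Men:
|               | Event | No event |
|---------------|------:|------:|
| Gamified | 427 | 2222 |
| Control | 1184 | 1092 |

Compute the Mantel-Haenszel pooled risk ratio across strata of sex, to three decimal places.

RR_MH = Σ(aᵢ·n₀ᵢ/nᵢ) / Σ(cᵢ·n₁ᵢ/nᵢ), with n₁ᵢ = aᵢ+bᵢ (exposed), n₀ᵢ = cᵢ+dᵢ (unexposed), nᵢ = n₁ᵢ+n₀ᵢ.
Stratum 1 (Women): n₁ = 702, n₀ = 357, n = 1059; a·n₀/n = 455·357/1059 = 153.3853; c·n₁/n = 183·702/1059 = 121.3088
Stratum 2 (Men): n₁ = 2649, n₀ = 2276, n = 4925; a·n₀/n = 427·2276/4925 = 197.3304; c·n₁/n = 1184·2649/4925 = 636.8357
RR_MH = (153.3853 + 197.3304) / (121.3088 + 636.8357) = 350.7156 / 758.1445 = 0.46260

0.463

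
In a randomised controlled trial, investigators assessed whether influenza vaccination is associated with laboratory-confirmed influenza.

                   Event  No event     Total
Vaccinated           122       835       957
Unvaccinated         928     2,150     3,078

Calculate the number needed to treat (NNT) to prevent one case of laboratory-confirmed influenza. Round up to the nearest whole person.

6

Risk in treated group = 122/957 = 0.12748; risk in control = 928/3078 = 0.30149.
Absolute risk reduction = 0.30149 − 0.12748 = 0.17401
NNT = 1 / ARR = 1 / 0.17401 = 5.747 → round up → 6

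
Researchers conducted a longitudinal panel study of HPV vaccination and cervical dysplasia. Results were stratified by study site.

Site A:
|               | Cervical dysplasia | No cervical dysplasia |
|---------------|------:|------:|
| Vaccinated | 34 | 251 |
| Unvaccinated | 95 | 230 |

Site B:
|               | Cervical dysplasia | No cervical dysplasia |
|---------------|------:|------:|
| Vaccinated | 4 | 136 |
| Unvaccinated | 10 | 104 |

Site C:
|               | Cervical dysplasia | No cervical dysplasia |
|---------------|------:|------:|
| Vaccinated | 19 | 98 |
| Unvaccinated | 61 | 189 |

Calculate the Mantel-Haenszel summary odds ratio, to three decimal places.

OR_MH = Σ(aᵢdᵢ/nᵢ) / Σ(bᵢcᵢ/nᵢ), where nᵢ is the stratum total.
Stratum 1 (Site A): n = 610; a·d/n = 34·230/610 = 12.8197; b·c/n = 251·95/610 = 39.0902
Stratum 2 (Site B): n = 254; a·d/n = 4·104/254 = 1.6378; b·c/n = 136·10/254 = 5.3543
Stratum 3 (Site C): n = 367; a·d/n = 19·189/367 = 9.7847; b·c/n = 98·61/367 = 16.2888
OR_MH = (12.8197 + 1.6378 + 9.7847) / (39.0902 + 5.3543 + 16.2888) = 24.2422 / 60.7333 = 0.39916

0.399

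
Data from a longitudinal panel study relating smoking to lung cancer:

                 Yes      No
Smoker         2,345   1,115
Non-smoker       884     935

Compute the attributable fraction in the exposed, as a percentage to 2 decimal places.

Cells: a = 2345, b = 1115, c = 884, d = 935.
Risk in exposed = 2345/3460 = 0.67775; risk in unexposed = 884/1819 = 0.48598.
RR = 0.67775/0.48598 = 1.39459
AR% = (RR − 1)/RR × 100 = (1.39459 − 1)/1.39459 × 100 = 28.2944%

28.29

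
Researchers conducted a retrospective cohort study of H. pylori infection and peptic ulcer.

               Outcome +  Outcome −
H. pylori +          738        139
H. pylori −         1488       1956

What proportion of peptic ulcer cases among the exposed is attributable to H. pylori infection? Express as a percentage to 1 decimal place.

48.7

Cells: a = 738, b = 139, c = 1488, d = 1956.
Risk in exposed = 738/877 = 0.84151; risk in unexposed = 1488/3444 = 0.43206.
RR = 0.84151/0.43206 = 1.94768
AR% = (RR − 1)/RR × 100 = (1.94768 − 1)/1.94768 × 100 = 48.6568%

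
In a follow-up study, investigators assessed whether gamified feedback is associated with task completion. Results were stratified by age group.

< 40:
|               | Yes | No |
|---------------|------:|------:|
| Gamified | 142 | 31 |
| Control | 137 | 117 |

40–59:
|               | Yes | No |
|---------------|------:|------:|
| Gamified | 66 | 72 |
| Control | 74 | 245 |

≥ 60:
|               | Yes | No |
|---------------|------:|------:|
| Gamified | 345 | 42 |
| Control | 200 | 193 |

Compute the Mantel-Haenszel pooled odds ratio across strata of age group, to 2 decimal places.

4.93

OR_MH = Σ(aᵢdᵢ/nᵢ) / Σ(bᵢcᵢ/nᵢ), where nᵢ is the stratum total.
Stratum 1 (< 40): n = 427; a·d/n = 142·117/427 = 38.9087; b·c/n = 31·137/427 = 9.9461
Stratum 2 (40–59): n = 457; a·d/n = 66·245/457 = 35.3829; b·c/n = 72·74/457 = 11.6586
Stratum 3 (≥ 60): n = 780; a·d/n = 345·193/780 = 85.3654; b·c/n = 42·200/780 = 10.7692
OR_MH = (38.9087 + 35.3829 + 85.3654) / (9.9461 + 11.6586 + 10.7692) = 159.6570 / 32.3740 = 4.93164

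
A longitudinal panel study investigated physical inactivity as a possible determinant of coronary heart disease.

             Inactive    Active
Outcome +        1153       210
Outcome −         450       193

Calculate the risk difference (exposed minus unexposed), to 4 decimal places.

Reading the table with exposure as columns: a = 1153 (Inactive, case), b = 450 (Inactive, non-case), c = 210 (Active, case), d = 193.
Risk in exposed = 1153/1603 = 0.719276; risk in unexposed = 210/403 = 0.521092.
Risk difference = 0.719276 − 0.521092 = 0.198185

0.1982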